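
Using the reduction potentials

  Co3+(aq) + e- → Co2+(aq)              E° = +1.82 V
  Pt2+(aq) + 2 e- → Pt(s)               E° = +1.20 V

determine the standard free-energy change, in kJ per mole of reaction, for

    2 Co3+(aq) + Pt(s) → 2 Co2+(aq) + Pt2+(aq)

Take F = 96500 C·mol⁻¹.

In the reaction as written Co3+(aq) is reduced, so the Co³⁺/Co²⁺ couple is the cathode and Pt²⁺/Pt is the anode.
E°cell = +1.82 − (+1.20) = +0.62 V; balancing electrons gives n = 2.
ΔG° = −nFE°cell = −(2)(96500)(+0.62) J/mol = −120 kJ/mol.

−120 kJ/mol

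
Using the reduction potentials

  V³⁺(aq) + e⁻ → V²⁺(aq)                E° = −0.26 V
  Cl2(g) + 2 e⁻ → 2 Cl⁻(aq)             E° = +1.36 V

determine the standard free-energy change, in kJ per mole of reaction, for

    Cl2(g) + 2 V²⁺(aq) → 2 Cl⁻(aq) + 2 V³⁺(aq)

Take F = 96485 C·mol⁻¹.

−313 kJ/mol

In the reaction as written Cl2(g) is reduced, so the Cl₂/Cl⁻ couple is the cathode and V³⁺/V²⁺ is the anode.
E°cell = +1.36 − (−0.26) = +1.62 V; balancing electrons gives n = 2.
ΔG° = −nFE°cell = −(2)(96485)(+1.62) J/mol = −313 kJ/mol.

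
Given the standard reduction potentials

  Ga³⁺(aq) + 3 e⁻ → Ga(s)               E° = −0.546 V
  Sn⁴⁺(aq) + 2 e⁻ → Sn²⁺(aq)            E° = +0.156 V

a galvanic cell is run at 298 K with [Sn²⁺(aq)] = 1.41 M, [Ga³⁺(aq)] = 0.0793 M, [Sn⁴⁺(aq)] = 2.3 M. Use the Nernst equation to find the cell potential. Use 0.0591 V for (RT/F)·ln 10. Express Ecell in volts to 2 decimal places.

Since E°(Sn⁴⁺/Sn²⁺) > E°(Ga³⁺/Ga), Sn⁴⁺/Sn²⁺ serves as the cathode.
The standard potential is +0.156 − (−0.546) = +0.702 V and the balanced reaction transfers n = 6 electrons.
The balanced reaction is 3 Sn⁴⁺(aq) + 2 Ga(s) → 3 Sn²⁺(aq) + 2 Ga³⁺(aq), so Q = ([Sn²⁺(aq)]^3·[Ga³⁺(aq)]^2) / [Sn⁴⁺(aq)]^3 = 0.00145 and log Q = −2.839.
Applying E = E° − (RT ln10/nF)·log Q gives +0.702 − (0.0591/6)(−2.839) = +0.73 V.

+0.73 V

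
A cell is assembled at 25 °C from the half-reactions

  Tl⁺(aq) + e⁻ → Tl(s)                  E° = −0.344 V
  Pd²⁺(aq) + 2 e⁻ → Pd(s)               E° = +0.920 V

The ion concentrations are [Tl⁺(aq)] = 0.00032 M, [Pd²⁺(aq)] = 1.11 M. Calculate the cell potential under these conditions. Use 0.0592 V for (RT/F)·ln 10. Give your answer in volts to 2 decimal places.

Since E°(Pd²⁺/Pd) > E°(Tl⁺/Tl), Pd²⁺/Pd serves as the cathode.
E°cell = +0.920 − (−0.344) = +1.264 V, with n = 2 electrons transferred.
For the overall reaction Pd²⁺(aq) + 2 Tl(s) → Pd(s) + 2 Tl⁺(aq), Q = [Tl⁺(aq)]^2 / [Pd²⁺(aq)] = 9.23×10^−8, giving log Q = −7.035.
By the Nernst equation, E = +1.264 − (0.0592/2)·(−7.035) = +1.47 V.

+1.47 V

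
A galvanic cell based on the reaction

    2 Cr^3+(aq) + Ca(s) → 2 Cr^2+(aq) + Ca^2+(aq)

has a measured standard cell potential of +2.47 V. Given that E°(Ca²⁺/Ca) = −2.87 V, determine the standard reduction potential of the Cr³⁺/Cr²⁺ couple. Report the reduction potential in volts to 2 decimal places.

−0.40 V

In the reaction as written the Cr³⁺/Cr²⁺ couple is reduced (cathode) and Ca²⁺/Ca is oxidized (anode), so E°cell = E°(Cr³⁺/Cr²⁺) − E°(Ca²⁺/Ca).
E°(Cr³⁺/Cr²⁺) = E°cell + E°(anode) = +2.47 + (−2.87) = −0.40 V.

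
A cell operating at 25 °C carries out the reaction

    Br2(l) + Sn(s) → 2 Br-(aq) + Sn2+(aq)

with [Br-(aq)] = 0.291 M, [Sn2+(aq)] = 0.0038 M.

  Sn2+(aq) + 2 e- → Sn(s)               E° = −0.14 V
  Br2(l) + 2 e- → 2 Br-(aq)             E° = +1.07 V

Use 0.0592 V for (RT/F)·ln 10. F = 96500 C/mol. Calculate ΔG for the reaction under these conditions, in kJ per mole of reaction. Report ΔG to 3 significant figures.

The standard cell potential is +1.07 − (−0.14) = +1.21 V, with n = 2 electrons in the balanced equation.
Q = [Br-(aq)]^2·[Sn2+(aq)] = 0.000322, so log Q = −3.492 and E = +1.21 − (0.0592/2)(−3.492) = +1.3134 V.
Then ΔG = −nFE = −2 × 96500 × +1.3134 J/mol = −253 kJ/mol.

−253 kJ/mol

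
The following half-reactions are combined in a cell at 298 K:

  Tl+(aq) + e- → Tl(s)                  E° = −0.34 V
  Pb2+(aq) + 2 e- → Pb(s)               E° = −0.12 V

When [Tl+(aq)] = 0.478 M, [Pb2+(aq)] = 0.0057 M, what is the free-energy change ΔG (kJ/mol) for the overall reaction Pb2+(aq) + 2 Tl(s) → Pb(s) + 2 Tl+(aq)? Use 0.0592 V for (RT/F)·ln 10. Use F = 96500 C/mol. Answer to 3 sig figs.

E°cell = −0.12 − (−0.34) = +0.22 V; the balanced reaction transfers n = 2 electrons.
The reaction quotient is [Tl+(aq)]^2 / [Pb2+(aq)] = 40.1; by Nernst, E = +0.22 − (0.0592/2)(1.603) = +0.1726 V.
Finally ΔG = −nFE = −(2)(96500 C/mol)(+0.1726 V) = −33.3 kJ/mol.

−33.3 kJ/mol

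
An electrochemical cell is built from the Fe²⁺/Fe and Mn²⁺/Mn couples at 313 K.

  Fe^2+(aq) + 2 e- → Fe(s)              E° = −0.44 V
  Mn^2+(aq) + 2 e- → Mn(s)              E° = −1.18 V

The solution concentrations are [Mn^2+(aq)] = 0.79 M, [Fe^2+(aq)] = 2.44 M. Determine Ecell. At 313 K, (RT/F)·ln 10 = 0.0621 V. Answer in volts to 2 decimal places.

+0.76 V

The Fe²⁺/Fe couple has the more positive E°, so it is the cathode; Mn²⁺/Mn is the anode.
E°cell = E°cat − E°an = −0.44 − (−1.18) = +0.74 V; n = 2.
The balanced reaction is Fe^2+(aq) + Mn(s) → Fe(s) + Mn^2+(aq), so Q = [Mn^2+(aq)] / [Fe^2+(aq)] = 0.324 and log Q = −0.490.
Applying E = E° − (RT ln10/nF)·log Q gives +0.74 − (0.0621/2)(−0.490) = +0.76 V.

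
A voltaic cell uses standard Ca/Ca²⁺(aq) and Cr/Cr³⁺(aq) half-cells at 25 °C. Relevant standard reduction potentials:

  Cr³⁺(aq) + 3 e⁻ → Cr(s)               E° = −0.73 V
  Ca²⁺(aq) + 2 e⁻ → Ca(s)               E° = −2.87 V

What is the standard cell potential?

+2.14 V

The Cr³⁺/Cr couple has the higher E°, so Cr ion is reduced (cathode) and Ca is oxidized (anode).
E°cell = E°(cathode) − E°(anode) = −0.73 − (−2.87) = +2.14 V.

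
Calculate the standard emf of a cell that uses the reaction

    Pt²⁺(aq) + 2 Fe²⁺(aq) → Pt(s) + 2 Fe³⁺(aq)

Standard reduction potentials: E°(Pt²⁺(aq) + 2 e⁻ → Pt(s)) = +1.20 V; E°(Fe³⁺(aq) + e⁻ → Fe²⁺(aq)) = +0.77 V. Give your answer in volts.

Pt²⁺(aq) gains electrons, so the Pt²⁺/Pt couple is the cathode; the Fe³⁺/Fe²⁺ couple is the anode.
E°cell = E°(cathode) − E°(anode) = +1.20 − (+0.77) = +0.43 V.

+0.43 V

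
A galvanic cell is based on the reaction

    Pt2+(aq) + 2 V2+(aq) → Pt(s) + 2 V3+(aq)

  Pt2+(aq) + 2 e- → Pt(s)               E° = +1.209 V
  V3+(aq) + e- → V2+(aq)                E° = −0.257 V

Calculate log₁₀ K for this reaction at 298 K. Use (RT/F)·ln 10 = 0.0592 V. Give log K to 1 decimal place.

The Pt²⁺/Pt couple is reduced (cathode); E°cell = +1.209 − (−0.257) = +1.466 V with n = 2.
At equilibrium E = 0, so log K = nE°cell / 0.0592 = (2)(+1.466) / 0.0592 = 49.5.

log K = 49.5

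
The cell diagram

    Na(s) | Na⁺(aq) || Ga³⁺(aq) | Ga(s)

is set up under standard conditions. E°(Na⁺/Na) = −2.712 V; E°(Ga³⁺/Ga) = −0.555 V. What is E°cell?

By convention the left-hand electrode in cell notation is the anode (oxidation) and the right-hand electrode is the cathode (reduction).
E°cell = E°(right) − E°(left) = −0.555 − (−2.712) = +2.157 V.

+2.157 V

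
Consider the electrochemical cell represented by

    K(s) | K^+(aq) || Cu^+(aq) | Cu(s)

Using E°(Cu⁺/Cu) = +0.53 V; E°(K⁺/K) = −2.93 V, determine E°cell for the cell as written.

+3.46 V

By convention the left-hand electrode in cell notation is the anode (oxidation) and the right-hand electrode is the cathode (reduction).
E°cell = E°(right) − E°(left) = +0.53 − (−2.93) = +3.46 V.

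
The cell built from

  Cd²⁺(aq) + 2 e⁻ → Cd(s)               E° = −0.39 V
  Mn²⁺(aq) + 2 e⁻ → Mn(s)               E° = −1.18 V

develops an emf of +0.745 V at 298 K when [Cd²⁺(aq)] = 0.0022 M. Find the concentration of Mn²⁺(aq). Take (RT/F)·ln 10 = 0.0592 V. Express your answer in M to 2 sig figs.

Cd²⁺/Cd is the cathode (higher E°); E°cell = −0.39 − (−1.18) = +0.79 V with n = 2.
Since E = E° − (0.0592/n)·log Q, log Q = n(E° − E)/0.0592 = 1.520.
Balancing electrons gives Cd²⁺(aq) + Mn(s) → Cd(s) + Mn²⁺(aq); thus Q = [Mn²⁺(aq)] / [Cd²⁺(aq)].
Isolating [Mn²⁺(aq)] in Q = 10^{1.520} yields log [Mn²⁺(aq)] = −1.138, i.e. 0.073 M.

0.073 M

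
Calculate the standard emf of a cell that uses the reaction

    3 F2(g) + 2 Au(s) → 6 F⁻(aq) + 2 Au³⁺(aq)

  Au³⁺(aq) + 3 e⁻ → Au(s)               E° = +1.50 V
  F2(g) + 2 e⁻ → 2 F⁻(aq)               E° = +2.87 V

+1.37 V

In the reaction as written, F2(g) is reduced (cathode) and Au³⁺(aq) is produced by oxidation at the anode.
E°cell = E°(cathode) − E°(anode) = +2.87 − (+1.50) = +1.37 V.
The positive value indicates the reaction is spontaneous as written.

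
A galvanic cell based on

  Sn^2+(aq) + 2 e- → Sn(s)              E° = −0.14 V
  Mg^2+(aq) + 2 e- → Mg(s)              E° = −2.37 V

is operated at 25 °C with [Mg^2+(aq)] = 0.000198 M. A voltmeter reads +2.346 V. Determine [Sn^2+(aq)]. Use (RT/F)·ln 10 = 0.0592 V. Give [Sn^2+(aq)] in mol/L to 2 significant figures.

Sn²⁺/Sn is the cathode (higher E°); E°cell = −0.14 − (−2.37) = +2.23 V with n = 2.
Since E = E° − (0.0592/n)·log Q, log Q = n(E° − E)/0.0592 = −3.919.
The balanced reaction is Sn^2+(aq) + Mg(s) → Sn(s) + Mg^2+(aq), so Q = [Mg^2+(aq)] / [Sn^2+(aq)].
Isolating [Sn^2+(aq)] in Q = 10^{−3.919} yields log [Sn^2+(aq)] = 0.216, i.e. 1.6 M.

1.6 M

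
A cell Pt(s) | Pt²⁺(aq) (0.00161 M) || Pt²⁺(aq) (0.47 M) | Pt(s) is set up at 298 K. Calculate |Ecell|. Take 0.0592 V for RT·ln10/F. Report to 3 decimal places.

For a concentration cell E°cell = 0, since both electrodes use the same couple.
The compartment with the higher Pt²⁺(aq) concentration (0.47 M) acts as the cathode; ions are reduced there and produced at the dilute (0.00161 M) anode.
With n = 2, Ecell = −(0.0592/2)·log([dilute]/[conc]) = −(0.0592/2)·log(0.00161/0.47) = +0.073 V.

0.073 V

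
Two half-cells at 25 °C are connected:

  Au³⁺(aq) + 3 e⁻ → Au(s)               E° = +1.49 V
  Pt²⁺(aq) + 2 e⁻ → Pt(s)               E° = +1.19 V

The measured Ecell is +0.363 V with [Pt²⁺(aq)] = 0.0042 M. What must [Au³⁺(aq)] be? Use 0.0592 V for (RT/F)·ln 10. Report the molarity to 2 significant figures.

The Au³⁺/Au couple has the larger reduction potential, so it is the cathode: E°cell = +1.49 − (+1.19) = +0.30 V and n = 6.
Rearranging E = E° − (0.0592/n)·log Q gives log Q = 6(+0.30 − (+0.363))/0.0592 = −6.385.
The balanced reaction is 2 Au³⁺(aq) + 3 Pt(s) → 2 Au(s) + 3 Pt²⁺(aq), so Q = [Pt²⁺(aq)]^3 / [Au³⁺(aq)]^2.
Substituting the known concentrations and solving, log [Au³⁺(aq)] = −0.373 and [Au³⁺(aq)] = 0.42 M.

0.42 M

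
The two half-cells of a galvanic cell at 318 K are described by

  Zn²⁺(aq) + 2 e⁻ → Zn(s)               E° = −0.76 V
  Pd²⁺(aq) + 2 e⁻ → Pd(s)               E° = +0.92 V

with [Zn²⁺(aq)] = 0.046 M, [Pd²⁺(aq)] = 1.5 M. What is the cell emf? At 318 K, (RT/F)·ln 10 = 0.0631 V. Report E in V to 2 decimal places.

+1.73 V

The Pd²⁺/Pd couple has the more positive E°, so it is the cathode; Zn²⁺/Zn is the anode.
E°cell = E°cat − E°an = +0.92 − (−0.76) = +1.68 V; n = 2.
The balanced reaction is Pd²⁺(aq) + Zn(s) → Pd(s) + Zn²⁺(aq), so Q = [Zn²⁺(aq)] / [Pd²⁺(aq)] = 0.0307 and log Q = −1.513.
Applying E = E° − (RT ln10/nF)·log Q gives +1.68 − (0.0631/2)(−1.513) = +1.73 V.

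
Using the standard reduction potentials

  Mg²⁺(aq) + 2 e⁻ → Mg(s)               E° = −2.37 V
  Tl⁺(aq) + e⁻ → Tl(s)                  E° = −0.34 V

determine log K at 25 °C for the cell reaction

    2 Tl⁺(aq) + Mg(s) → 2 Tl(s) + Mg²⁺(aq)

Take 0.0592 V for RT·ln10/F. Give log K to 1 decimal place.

log K = 68.6

The Tl⁺/Tl couple is reduced (cathode); E°cell = −0.34 − (−2.37) = +2.03 V with n = 2.
At equilibrium E = 0, so log K = nE°cell / 0.0592 = (2)(+2.03) / 0.0592 = 68.6.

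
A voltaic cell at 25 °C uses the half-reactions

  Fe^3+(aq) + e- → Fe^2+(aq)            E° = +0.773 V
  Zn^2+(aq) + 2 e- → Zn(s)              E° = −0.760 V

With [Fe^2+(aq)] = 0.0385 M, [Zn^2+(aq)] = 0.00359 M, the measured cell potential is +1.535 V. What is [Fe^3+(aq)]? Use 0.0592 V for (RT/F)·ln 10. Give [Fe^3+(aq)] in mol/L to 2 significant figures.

Fe³⁺/Fe²⁺ is the cathode (higher E°); E°cell = +0.773 − (−0.760) = +1.533 V with n = 2.
From the Nernst equation, log Q = n(E° − E)/0.0592 = 2·(+1.533 − (+1.535))/0.0592 = −0.068.
Balancing electrons gives 2 Fe^3+(aq) + Zn(s) → 2 Fe^2+(aq) + Zn^2+(aq); thus Q = ([Fe^2+(aq)]^2·[Zn^2+(aq)]) / [Fe^3+(aq)]^2.
Isolating [Fe^3+(aq)] in Q = 10^{−0.068} yields log [Fe^3+(aq)] = −2.603, i.e. 0.0025 M.

0.0025 M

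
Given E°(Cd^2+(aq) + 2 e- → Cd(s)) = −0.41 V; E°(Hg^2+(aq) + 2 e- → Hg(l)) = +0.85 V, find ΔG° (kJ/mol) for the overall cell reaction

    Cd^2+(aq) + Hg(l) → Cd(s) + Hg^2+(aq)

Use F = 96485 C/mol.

+243 kJ/mol

In the reaction as written Cd^2+(aq) is reduced, so the Cd²⁺/Cd couple is the cathode and Hg²⁺/Hg is the anode.
E°cell = −0.41 − (+0.85) = −1.26 V; balancing electrons gives n = 2.
ΔG° = −nFE°cell = −(2)(96485)(−1.26) J/mol = +243 kJ/mol.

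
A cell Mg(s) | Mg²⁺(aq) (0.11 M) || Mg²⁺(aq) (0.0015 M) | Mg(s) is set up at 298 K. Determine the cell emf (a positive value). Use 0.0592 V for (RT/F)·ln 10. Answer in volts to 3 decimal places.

For a concentration cell E°cell = 0, since both electrodes use the same couple.
The compartment with the higher Mg²⁺(aq) concentration (0.11 M) acts as the cathode; ions are reduced there and produced at the dilute (0.0015 M) anode.
With n = 2, Ecell = −(0.0592/2)·log([dilute]/[conc]) = −(0.0592/2)·log(0.0015/0.11) = +0.055 V.

0.055 V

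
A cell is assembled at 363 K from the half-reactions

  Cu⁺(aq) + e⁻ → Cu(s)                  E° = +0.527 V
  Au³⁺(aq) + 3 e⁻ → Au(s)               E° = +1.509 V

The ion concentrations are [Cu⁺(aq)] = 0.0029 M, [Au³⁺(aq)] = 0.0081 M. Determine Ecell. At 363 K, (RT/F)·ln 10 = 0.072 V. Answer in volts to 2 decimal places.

+1.11 V

The Au³⁺/Au couple has the more positive E°, so it is the cathode; Cu⁺/Cu is the anode.
E°cell = E°cat − E°an = +1.509 − (+0.527) = +0.982 V; n = 3.
For the overall reaction Au³⁺(aq) + 3 Cu(s) → Au(s) + 3 Cu⁺(aq), Q = [Cu⁺(aq)]^3 / [Au³⁺(aq)] = 3.01×10^−6, giving log Q = −5.521.
Applying E = E° − (RT ln10/nF)·log Q gives +0.982 − (0.072/3)(−5.521) = +1.11 V.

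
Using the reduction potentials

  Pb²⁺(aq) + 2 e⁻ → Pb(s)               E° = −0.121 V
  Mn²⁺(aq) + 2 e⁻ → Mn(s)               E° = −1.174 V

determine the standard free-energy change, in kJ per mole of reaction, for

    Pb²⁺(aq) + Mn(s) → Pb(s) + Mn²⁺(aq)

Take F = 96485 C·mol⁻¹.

−203 kJ/mol

In the reaction as written Pb²⁺(aq) is reduced, so the Pb²⁺/Pb couple is the cathode and Mn²⁺/Mn is the anode.
E°cell = −0.121 − (−1.174) = +1.053 V; balancing electrons gives n = 2.
ΔG° = −nFE°cell = −(2)(96485)(+1.053) J/mol = −203 kJ/mol.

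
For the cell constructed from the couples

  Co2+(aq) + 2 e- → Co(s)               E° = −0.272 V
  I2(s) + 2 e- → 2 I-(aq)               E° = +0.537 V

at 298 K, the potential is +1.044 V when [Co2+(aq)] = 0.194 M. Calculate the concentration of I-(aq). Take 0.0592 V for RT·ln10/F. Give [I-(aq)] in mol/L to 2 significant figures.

0.00024 M

With I₂/I⁻ at the cathode and Co²⁺/Co at the anode, E°cell = +0.537 − (−0.272) = +0.809 V (n = 2).
Rearranging E = E° − (0.0592/n)·log Q gives log Q = 2(+0.809 − (+1.044))/0.0592 = −7.939.
For I2(s) + Co(s) → 2 I-(aq) + Co2+(aq), the reaction quotient is Q = [I-(aq)]^2·[Co2+(aq)].
Isolating [I-(aq)] in Q = 10^{−7.939} yields log [I-(aq)] = −3.613, i.e. 0.00024 M.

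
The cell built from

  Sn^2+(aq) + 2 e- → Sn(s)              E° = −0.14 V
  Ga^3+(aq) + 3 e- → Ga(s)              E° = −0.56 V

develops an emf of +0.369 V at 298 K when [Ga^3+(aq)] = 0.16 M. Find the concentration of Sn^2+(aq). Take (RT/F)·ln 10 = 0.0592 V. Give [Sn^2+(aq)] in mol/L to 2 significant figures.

0.0056 M

Sn²⁺/Sn is the cathode (higher E°); E°cell = −0.14 − (−0.56) = +0.42 V with n = 6.
Rearranging E = E° − (0.0592/n)·log Q gives log Q = 6(+0.42 − (+0.369))/0.0592 = 5.169.
The balanced reaction is 3 Sn^2+(aq) + 2 Ga(s) → 3 Sn(s) + 2 Ga^3+(aq), so Q = [Ga^3+(aq)]^2 / [Sn^2+(aq)]^3.
Solving for the unknown gives log [Sn^2+(aq)] = −2.254, so [Sn^2+(aq)] ≈ 0.0056 M.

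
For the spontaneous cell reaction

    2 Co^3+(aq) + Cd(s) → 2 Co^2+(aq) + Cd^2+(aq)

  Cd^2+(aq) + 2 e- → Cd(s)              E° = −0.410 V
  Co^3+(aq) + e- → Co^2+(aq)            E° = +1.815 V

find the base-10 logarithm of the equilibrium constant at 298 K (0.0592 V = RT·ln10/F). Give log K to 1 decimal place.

The Co³⁺/Co²⁺ couple is reduced (cathode); E°cell = +1.815 − (−0.410) = +2.225 V with n = 2.
At equilibrium E = 0, so log K = nE°cell / 0.0592 = (2)(+2.225) / 0.0592 = 75.2.

log K = 75.2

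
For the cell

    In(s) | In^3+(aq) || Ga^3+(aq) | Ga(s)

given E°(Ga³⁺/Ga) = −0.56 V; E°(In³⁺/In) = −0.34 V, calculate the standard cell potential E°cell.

By convention the left-hand electrode in cell notation is the anode (oxidation) and the right-hand electrode is the cathode (reduction).
E°cell = E°(right) − E°(left) = −0.56 − (−0.34) = −0.22 V.
The negative sign shows that, as written, the cell would require an external voltage to drive the reaction.

−0.22 V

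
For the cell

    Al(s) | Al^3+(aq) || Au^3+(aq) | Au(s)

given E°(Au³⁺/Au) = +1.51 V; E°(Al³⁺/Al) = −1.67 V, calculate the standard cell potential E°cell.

By convention the left-hand electrode in cell notation is the anode (oxidation) and the right-hand electrode is the cathode (reduction).
E°cell = E°(right) − E°(left) = +1.51 − (−1.67) = +3.18 V.

+3.18 V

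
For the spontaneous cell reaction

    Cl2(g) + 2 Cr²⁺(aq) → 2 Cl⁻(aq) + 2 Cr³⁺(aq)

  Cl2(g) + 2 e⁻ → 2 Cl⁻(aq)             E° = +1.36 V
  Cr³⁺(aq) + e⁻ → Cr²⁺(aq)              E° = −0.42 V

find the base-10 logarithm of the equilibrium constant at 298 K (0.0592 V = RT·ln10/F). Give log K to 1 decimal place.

The Cl₂/Cl⁻ couple is reduced (cathode); E°cell = +1.36 − (−0.42) = +1.78 V with n = 2.
At equilibrium E = 0, so log K = nE°cell / 0.0592 = (2)(+1.78) / 0.0592 = 60.1.

log K = 60.1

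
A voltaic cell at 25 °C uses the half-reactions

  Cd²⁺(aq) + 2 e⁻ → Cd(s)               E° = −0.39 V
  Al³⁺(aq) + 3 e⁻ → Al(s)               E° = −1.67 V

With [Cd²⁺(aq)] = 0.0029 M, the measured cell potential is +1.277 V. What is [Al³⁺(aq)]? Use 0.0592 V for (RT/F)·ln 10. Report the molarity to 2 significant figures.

0.00022 M

With Cd²⁺/Cd at the cathode and Al³⁺/Al at the anode, E°cell = −0.39 − (−1.67) = +1.28 V (n = 6).
Rearranging E = E° − (0.0592/n)·log Q gives log Q = 6(+1.28 − (+1.277))/0.0592 = 0.304.
The balanced reaction is 3 Cd²⁺(aq) + 2 Al(s) → 3 Cd(s) + 2 Al³⁺(aq), so Q = [Al³⁺(aq)]^2 / [Cd²⁺(aq)]^3.
Solving for the unknown gives log [Al³⁺(aq)] = −3.654, so [Al³⁺(aq)] ≈ 0.00022 M.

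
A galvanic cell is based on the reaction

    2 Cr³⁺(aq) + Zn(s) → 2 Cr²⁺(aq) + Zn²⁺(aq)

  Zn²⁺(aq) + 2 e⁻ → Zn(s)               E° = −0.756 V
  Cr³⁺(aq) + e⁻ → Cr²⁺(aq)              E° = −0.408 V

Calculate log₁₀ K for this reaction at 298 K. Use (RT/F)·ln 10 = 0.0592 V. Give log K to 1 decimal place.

The Cr³⁺/Cr²⁺ couple is reduced (cathode); E°cell = −0.408 − (−0.756) = +0.348 V with n = 2.
At equilibrium E = 0, so log K = nE°cell / 0.0592 = (2)(+0.348) / 0.0592 = 11.8.

log K = 11.8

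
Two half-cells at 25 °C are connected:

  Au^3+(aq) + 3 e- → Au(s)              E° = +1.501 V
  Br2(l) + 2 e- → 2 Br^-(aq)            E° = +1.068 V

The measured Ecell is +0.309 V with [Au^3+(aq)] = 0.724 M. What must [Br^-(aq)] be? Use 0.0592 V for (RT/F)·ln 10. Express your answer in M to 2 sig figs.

Au³⁺/Au is the cathode (higher E°); E°cell = +1.501 − (+1.068) = +0.433 V with n = 6.
Since E = E° − (0.0592/n)·log Q, log Q = n(E° − E)/0.0592 = 12.568.
For 2 Au^3+(aq) + 6 Br^-(aq) → 2 Au(s) + 3 Br2(l), the reaction quotient is Q = 1 / ([Au^3+(aq)]^2·[Br^-(aq)]^6).
Substituting the known concentrations and solving, log [Br^-(aq)] = −2.048 and [Br^-(aq)] = 0.0090 M.

0.0090 M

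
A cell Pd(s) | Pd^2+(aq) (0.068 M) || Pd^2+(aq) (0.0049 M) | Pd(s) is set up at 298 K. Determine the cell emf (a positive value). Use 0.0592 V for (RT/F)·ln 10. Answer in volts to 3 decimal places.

0.034 V

For a concentration cell E°cell = 0, since both electrodes use the same couple.
The compartment with the higher Pd^2+(aq) concentration (0.068 M) acts as the cathode; ions are reduced there and produced at the dilute (0.0049 M) anode.
With n = 2, Ecell = −(0.0592/2)·log([dilute]/[conc]) = −(0.0592/2)·log(0.0049/0.068) = +0.034 V.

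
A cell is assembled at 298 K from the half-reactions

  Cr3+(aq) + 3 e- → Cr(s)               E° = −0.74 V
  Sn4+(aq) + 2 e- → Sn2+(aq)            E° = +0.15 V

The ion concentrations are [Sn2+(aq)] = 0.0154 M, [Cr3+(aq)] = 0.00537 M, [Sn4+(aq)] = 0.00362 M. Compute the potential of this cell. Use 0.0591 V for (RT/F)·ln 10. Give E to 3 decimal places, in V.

+0.916 V

Sn⁴⁺/Sn²⁺ is reduced (cathode, E° = +0.15 V) and Cr³⁺/Cr is oxidized (anode).
E°cell = +0.15 − (−0.74) = +0.89 V, with n = 6 electrons transferred.
Balancing gives 3 Sn4+(aq) + 2 Cr(s) → 3 Sn2+(aq) + 2 Cr3+(aq); hence Q = ([Sn2+(aq)]^3·[Cr3+(aq)]^2) / [Sn4+(aq)]^3 = 0.00222 (log Q = −2.654).
Applying E = E° − (RT ln10/nF)·log Q gives +0.89 − (0.0591/6)(−2.654) = +0.916 V.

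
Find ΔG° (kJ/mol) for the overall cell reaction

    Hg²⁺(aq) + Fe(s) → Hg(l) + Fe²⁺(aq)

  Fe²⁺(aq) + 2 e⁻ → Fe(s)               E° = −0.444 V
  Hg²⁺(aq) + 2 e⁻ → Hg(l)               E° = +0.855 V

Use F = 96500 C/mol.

In the reaction as written Hg²⁺(aq) is reduced, so the Hg²⁺/Hg couple is the cathode and Fe²⁺/Fe is the anode.
E°cell = +0.855 − (−0.444) = +1.299 V; balancing electrons gives n = 2.
ΔG° = −nFE°cell = −(2)(96500)(+1.299) J/mol = −251 kJ/mol.

−251 kJ/mol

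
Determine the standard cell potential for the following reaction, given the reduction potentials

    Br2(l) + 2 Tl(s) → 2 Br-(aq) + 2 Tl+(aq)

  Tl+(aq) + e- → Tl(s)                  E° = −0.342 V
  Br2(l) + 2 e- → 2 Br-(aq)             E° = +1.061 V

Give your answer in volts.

+1.403 V

Br2(l) gains electrons, so the Br₂/Br⁻ couple is the cathode; the Tl⁺/Tl couple is the anode.
E°cell = E°(cathode) − E°(anode) = +1.061 − (−0.342) = +1.403 V.
The positive value indicates the reaction is spontaneous as written.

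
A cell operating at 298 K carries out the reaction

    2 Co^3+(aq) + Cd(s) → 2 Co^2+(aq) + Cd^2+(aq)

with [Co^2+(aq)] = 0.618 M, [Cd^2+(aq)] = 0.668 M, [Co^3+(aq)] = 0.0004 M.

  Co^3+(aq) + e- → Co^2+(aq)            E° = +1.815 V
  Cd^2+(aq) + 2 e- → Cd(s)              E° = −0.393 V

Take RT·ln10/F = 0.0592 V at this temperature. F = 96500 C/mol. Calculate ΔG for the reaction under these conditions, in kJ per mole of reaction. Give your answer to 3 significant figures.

The standard cell potential is +1.815 − (−0.393) = +2.208 V, with n = 2 electrons in the balanced equation.
The reaction quotient is ([Co^2+(aq)]^2·[Cd^2+(aq)]) / [Co^3+(aq)]^2 = 1.59×10^6; by Nernst, E = +2.208 − (0.0592/2)(6.203) = +2.0244 V.
Finally ΔG = −nFE = −(2)(96500 C/mol)(+2.0244 V) = −391 kJ/mol.

−391 kJ/mol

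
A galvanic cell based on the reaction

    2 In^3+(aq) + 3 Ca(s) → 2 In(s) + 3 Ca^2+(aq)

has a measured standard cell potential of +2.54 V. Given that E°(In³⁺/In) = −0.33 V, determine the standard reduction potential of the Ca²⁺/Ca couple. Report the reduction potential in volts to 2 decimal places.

In the reaction as written the In³⁺/In couple is reduced (cathode) and Ca²⁺/Ca is oxidized (anode), so E°cell = E°(In³⁺/In) − E°(Ca²⁺/Ca).
E°(Ca²⁺/Ca) = E°(cathode) − E°cell = −0.33 − (+2.54) = −2.87 V.

−2.87 V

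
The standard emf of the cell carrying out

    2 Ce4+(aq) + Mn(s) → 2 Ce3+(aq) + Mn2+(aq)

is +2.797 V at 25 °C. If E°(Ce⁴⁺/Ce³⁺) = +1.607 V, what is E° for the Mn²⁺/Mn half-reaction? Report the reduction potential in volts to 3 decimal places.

−1.190 V

In the reaction as written the Ce⁴⁺/Ce³⁺ couple is reduced (cathode) and Mn²⁺/Mn is oxidized (anode), so E°cell = E°(Ce⁴⁺/Ce³⁺) − E°(Mn²⁺/Mn).
E°(Mn²⁺/Mn) = E°(cathode) − E°cell = +1.607 − (+2.797) = −1.190 V.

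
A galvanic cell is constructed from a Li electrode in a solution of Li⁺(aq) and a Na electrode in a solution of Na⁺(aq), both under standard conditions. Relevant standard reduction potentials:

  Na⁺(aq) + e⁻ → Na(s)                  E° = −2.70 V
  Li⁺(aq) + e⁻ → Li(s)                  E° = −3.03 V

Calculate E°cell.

+0.33 V

Of the two couples in this cell, the one with the more positive reduction potential is reduced at the cathode: here that is Na⁺/Na (−2.70 V); Li⁺/Li (−3.03 V) is the anode.
E°cell = E°(cathode) − E°(anode) = −2.70 − (−3.03) = +0.33 V.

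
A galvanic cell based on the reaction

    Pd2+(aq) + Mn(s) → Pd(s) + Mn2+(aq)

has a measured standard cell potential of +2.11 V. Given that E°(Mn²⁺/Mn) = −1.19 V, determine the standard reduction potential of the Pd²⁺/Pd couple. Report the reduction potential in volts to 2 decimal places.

+0.92 V

In the reaction as written the Pd²⁺/Pd couple is reduced (cathode) and Mn²⁺/Mn is oxidized (anode), so E°cell = E°(Pd²⁺/Pd) − E°(Mn²⁺/Mn).
E°(Pd²⁺/Pd) = E°cell + E°(anode) = +2.11 + (−1.19) = +0.92 V.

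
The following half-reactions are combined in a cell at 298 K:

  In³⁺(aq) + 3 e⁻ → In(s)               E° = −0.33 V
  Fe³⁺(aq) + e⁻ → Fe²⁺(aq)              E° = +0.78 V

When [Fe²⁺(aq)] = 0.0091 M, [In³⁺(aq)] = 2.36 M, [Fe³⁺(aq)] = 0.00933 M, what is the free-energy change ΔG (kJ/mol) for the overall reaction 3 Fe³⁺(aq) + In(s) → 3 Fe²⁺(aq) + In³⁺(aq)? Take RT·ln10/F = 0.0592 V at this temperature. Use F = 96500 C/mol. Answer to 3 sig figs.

With Fe³⁺/Fe²⁺ reduced at the cathode, E°cell = +0.78 − (−0.33) = +1.11 V and n = 3.
Q = ([Fe²⁺(aq)]^3·[In³⁺(aq)]) / [Fe³⁺(aq)]^3 = 2.19, so log Q = 0.340 and E = +1.11 − (0.0592/3)(0.340) = +1.1033 V.
Finally ΔG = −nFE = −(3)(96500 C/mol)(+1.1033 V) = −319 kJ/mol.

−319 kJ/mol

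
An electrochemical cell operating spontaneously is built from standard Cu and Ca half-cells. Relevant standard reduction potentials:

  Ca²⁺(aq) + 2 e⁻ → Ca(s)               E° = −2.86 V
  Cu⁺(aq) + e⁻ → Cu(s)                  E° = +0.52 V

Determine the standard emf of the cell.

+3.38 V

Of the two couples in this cell, the one with the more positive reduction potential is reduced at the cathode: here that is Cu⁺/Cu (+0.52 V); Ca²⁺/Ca (−2.86 V) is the anode.
E°cell = E°(cathode) − E°(anode) = +0.52 − (−2.86) = +3.38 V.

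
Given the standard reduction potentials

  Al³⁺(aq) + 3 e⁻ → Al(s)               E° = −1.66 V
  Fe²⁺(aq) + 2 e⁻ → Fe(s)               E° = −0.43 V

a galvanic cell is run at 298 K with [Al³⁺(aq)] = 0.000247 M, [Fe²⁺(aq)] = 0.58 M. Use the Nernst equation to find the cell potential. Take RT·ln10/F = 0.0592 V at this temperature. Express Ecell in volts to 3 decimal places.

+1.294 V

Since E°(Fe²⁺/Fe) > E°(Al³⁺/Al), Fe²⁺/Fe serves as the cathode.
E°cell = E°cat − E°an = −0.43 − (−1.66) = +1.23 V; n = 6.
The balanced reaction is 3 Fe²⁺(aq) + 2 Al(s) → 3 Fe(s) + 2 Al³⁺(aq), so Q = [Al³⁺(aq)]^2 / [Fe²⁺(aq)]^3 = 3.13×10^−7 and log Q = −6.505.
Applying E = E° − (RT ln10/nF)·log Q gives +1.23 − (0.0592/6)(−6.505) = +1.294 V.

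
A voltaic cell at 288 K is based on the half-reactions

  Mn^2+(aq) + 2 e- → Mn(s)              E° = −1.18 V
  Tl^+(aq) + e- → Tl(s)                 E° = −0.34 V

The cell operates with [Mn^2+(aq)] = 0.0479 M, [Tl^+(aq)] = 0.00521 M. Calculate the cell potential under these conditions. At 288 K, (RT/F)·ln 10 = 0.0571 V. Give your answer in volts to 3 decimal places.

Since E°(Tl⁺/Tl) > E°(Mn²⁺/Mn), Tl⁺/Tl serves as the cathode.
E°cell = −0.34 − (−1.18) = +0.84 V, with n = 2 electrons transferred.
Balancing gives 2 Tl^+(aq) + Mn(s) → 2 Tl(s) + Mn^2+(aq); hence Q = [Mn^2+(aq)] / [Tl^+(aq)]^2 = 1.76×10^3 (log Q = 3.247).
By the Nernst equation, E = +0.84 − (0.0571/2)·(3.247) = +0.747 V.

+0.747 V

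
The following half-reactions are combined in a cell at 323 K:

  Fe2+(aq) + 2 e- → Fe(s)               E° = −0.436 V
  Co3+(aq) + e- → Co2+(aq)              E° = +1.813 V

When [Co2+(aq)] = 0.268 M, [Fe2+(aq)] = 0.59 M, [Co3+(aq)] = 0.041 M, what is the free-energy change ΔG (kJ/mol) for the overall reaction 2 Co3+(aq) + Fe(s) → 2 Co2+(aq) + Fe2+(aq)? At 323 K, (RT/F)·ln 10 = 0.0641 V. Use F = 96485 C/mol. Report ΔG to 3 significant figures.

−425 kJ/mol

E°cell = +1.813 − (−0.436) = +2.249 V; the balanced reaction transfers n = 2 electrons.
The reaction quotient is ([Co2+(aq)]^2·[Fe2+(aq)]) / [Co3+(aq)]^2 = 25.2; by Nernst, E = +2.249 − (0.0641/2)(1.402) = +2.2041 V.
ΔG = −nFE = −(2)(96485)(+2.2041) J/mol = −425 kJ/mol.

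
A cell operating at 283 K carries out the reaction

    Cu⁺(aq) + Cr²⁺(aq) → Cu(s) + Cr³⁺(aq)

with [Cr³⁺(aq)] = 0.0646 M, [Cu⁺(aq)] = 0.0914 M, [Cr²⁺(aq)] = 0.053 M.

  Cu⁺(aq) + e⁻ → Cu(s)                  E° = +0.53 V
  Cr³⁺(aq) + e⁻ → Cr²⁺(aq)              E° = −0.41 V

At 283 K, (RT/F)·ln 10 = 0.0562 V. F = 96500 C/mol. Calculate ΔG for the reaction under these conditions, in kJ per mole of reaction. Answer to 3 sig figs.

−84.6 kJ/mol

E°cell = +0.53 − (−0.41) = +0.94 V; the balanced reaction transfers n = 1 electron.
Here Q = [Cr³⁺(aq)] / ([Cu⁺(aq)]·[Cr²⁺(aq)]) = 13.3 (log Q = 1.125), giving E = +0.94 − (0.0562/1)·(1.125) = +0.8768 V.
Finally ΔG = −nFE = −(1)(96500 C/mol)(+0.8768 V) = −84.6 kJ/mol.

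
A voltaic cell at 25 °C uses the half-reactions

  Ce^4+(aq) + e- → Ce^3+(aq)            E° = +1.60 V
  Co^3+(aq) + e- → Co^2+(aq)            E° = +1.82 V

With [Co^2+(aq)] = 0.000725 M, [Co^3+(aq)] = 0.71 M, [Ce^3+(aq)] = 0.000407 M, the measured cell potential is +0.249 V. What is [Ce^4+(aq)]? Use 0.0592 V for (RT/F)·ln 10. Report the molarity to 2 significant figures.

Co³⁺/Co²⁺ is the cathode (higher E°); E°cell = +1.82 − (+1.60) = +0.22 V with n = 1.
From the Nernst equation, log Q = n(E° − E)/0.0592 = 1·(+0.22 − (+0.249))/0.0592 = −0.490.
For Co^3+(aq) + Ce^3+(aq) → Co^2+(aq) + Ce^4+(aq), the reaction quotient is Q = ([Co^2+(aq)]·[Ce^4+(aq)]) / ([Co^3+(aq)]·[Ce^3+(aq)]).
Isolating [Ce^4+(aq)] in Q = 10^{−0.490} yields log [Ce^4+(aq)] = −0.889, i.e. 0.13 M.

0.13 M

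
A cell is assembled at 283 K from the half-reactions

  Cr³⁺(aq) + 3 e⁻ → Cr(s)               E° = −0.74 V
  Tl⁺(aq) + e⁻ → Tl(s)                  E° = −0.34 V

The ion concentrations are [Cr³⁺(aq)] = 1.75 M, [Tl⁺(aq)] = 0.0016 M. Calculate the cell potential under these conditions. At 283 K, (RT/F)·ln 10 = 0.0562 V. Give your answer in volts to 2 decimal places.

+0.24 V

The Tl⁺/Tl couple has the more positive E°, so it is the cathode; Cr³⁺/Cr is the anode.
E°cell = E°cat − E°an = −0.34 − (−0.74) = +0.40 V; n = 3.
For the overall reaction 3 Tl⁺(aq) + Cr(s) → 3 Tl(s) + Cr³⁺(aq), Q = [Cr³⁺(aq)] / [Tl⁺(aq)]^3 = 4.27×10^8, giving log Q = 8.631.
E = E° − (0.0562/n)·log Q = +0.40 − (0.0562/3)(8.631) = +0.24 V.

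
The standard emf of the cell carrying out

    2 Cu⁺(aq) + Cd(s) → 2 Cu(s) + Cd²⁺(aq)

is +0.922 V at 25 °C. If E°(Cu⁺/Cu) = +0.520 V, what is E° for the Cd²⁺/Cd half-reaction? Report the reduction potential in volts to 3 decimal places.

In the reaction as written the Cu⁺/Cu couple is reduced (cathode) and Cd²⁺/Cd is oxidized (anode), so E°cell = E°(Cu⁺/Cu) − E°(Cd²⁺/Cd).
E°(Cd²⁺/Cd) = E°(cathode) − E°cell = +0.520 − (+0.922) = −0.402 V.

−0.402 V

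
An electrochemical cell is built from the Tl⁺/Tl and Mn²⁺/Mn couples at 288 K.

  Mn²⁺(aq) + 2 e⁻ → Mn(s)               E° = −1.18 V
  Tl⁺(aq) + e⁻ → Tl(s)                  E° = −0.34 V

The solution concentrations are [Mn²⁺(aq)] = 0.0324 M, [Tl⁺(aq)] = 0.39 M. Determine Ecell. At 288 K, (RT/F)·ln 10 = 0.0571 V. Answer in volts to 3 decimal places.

Since E°(Tl⁺/Tl) > E°(Mn²⁺/Mn), Tl⁺/Tl serves as the cathode.
E°cell = −0.34 − (−1.18) = +0.84 V, with n = 2 electrons transferred.
For the overall reaction 2 Tl⁺(aq) + Mn(s) → 2 Tl(s) + Mn²⁺(aq), Q = [Mn²⁺(aq)] / [Tl⁺(aq)]^2 = 0.213, giving log Q = −0.672.
By the Nernst equation, E = +0.84 − (0.0571/2)·(−0.672) = +0.859 V.

+0.859 V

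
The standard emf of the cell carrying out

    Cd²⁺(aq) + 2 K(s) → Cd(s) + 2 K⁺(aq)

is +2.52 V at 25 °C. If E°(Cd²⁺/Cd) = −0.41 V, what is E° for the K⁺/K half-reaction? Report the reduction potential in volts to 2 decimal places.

−2.93 V

In the reaction as written the Cd²⁺/Cd couple is reduced (cathode) and K⁺/K is oxidized (anode), so E°cell = E°(Cd²⁺/Cd) − E°(K⁺/K).
E°(K⁺/K) = E°(cathode) − E°cell = −0.41 − (+2.52) = −2.93 V.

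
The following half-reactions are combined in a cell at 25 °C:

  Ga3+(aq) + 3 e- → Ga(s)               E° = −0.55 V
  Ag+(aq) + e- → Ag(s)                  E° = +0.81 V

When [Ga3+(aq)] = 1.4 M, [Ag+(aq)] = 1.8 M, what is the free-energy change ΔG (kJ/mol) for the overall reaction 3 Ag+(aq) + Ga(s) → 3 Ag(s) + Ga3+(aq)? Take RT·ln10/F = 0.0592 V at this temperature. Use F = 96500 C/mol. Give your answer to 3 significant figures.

−397 kJ/mol

With Ag⁺/Ag reduced at the cathode, E°cell = +0.81 − (−0.55) = +1.36 V and n = 3.
The reaction quotient is [Ga3+(aq)] / [Ag+(aq)]^3 = 0.24; by Nernst, E = +1.36 − (0.0592/3)(−0.620) = +1.3722 V.
Finally ΔG = −nFE = −(3)(96500 C/mol)(+1.3722 V) = −397 kJ/mol.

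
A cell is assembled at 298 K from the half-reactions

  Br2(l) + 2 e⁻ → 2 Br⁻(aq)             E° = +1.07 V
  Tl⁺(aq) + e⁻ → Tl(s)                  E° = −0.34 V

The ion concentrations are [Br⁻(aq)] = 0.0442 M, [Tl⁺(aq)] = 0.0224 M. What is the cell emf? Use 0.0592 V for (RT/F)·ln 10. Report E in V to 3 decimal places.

Since E°(Br₂/Br⁻) > E°(Tl⁺/Tl), Br₂/Br⁻ serves as the cathode.
E°cell = +1.07 − (−0.34) = +1.41 V, with n = 2 electrons transferred.
The balanced reaction is Br2(l) + 2 Tl(s) → 2 Br⁻(aq) + 2 Tl⁺(aq), so Q = [Br⁻(aq)]^2·[Tl⁺(aq)]^2 = 9.8×10^−7 and log Q = −6.009.
By the Nernst equation, E = +1.41 − (0.0592/2)·(−6.009) = +1.588 V.

+1.588 V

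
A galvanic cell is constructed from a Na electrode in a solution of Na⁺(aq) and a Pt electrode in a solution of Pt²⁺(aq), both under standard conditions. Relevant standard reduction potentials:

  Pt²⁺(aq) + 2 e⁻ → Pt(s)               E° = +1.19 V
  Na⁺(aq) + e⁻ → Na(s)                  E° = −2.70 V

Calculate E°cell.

The Pt²⁺/Pt couple has the higher E°, so Pt ion is reduced (cathode) and Na is oxidized (anode).
E°cell = E°(cathode) − E°(anode) = +1.19 − (−2.70) = +3.89 V.

+3.89 V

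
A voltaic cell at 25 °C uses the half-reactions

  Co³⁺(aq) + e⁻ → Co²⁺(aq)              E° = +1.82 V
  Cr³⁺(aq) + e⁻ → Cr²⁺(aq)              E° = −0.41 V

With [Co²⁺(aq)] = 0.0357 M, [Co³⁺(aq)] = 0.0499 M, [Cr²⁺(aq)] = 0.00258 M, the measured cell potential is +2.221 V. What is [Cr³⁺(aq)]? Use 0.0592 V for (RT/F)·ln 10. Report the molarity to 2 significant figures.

With Co³⁺/Co²⁺ at the cathode and Cr³⁺/Cr²⁺ at the anode, E°cell = +1.82 − (−0.41) = +2.23 V (n = 1).
Rearranging E = E° − (0.0592/n)·log Q gives log Q = 1(+2.23 − (+2.221))/0.0592 = 0.152.
For Co³⁺(aq) + Cr²⁺(aq) → Co²⁺(aq) + Cr³⁺(aq), the reaction quotient is Q = ([Co²⁺(aq)]·[Cr³⁺(aq)]) / ([Co³⁺(aq)]·[Cr²⁺(aq)]).
Isolating [Cr³⁺(aq)] in Q = 10^{0.152} yields log [Cr³⁺(aq)] = −2.291, i.e. 0.0051 M.

0.0051 M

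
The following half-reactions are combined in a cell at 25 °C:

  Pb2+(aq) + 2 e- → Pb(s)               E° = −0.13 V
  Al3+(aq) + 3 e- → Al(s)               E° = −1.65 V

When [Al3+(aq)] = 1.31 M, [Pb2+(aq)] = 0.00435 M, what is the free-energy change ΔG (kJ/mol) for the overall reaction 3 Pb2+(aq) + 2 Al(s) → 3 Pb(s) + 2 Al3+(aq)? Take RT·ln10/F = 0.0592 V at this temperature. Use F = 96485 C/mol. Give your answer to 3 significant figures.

With Pb²⁺/Pb reduced at the cathode, E°cell = −0.13 − (−1.65) = +1.52 V and n = 6.
Here Q = [Al3+(aq)]^2 / [Pb2+(aq)]^3 = 2.08×10^7 (log Q = 7.319), giving E = +1.52 − (0.0592/6)·(7.319) = +1.4478 V.
Then ΔG = −nFE = −6 × 96485 × +1.4478 J/mol = −838 kJ/mol.

−838 kJ/mol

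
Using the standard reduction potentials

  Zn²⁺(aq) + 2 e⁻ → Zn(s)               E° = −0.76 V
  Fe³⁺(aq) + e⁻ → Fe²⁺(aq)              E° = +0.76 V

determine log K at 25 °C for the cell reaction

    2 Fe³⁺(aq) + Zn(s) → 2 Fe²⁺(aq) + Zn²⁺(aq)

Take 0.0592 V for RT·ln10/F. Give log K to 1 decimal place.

log K = 51.4

The Fe³⁺/Fe²⁺ couple is reduced (cathode); E°cell = +0.76 − (−0.76) = +1.52 V with n = 2.
At equilibrium E = 0, so log K = nE°cell / 0.0592 = (2)(+1.52) / 0.0592 = 51.4.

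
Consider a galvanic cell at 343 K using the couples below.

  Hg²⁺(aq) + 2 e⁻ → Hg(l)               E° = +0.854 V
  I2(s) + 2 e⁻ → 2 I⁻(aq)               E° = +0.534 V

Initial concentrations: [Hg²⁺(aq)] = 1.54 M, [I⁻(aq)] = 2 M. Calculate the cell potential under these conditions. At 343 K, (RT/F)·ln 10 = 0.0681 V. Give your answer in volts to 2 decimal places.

Since E°(Hg²⁺/Hg) > E°(I₂/I⁻), Hg²⁺/Hg serves as the cathode.
E°cell = +0.854 − (+0.534) = +0.320 V, with n = 2 electrons transferred.
Balancing gives Hg²⁺(aq) + 2 I⁻(aq) → Hg(l) + I2(s); hence Q = 1 / ([Hg²⁺(aq)]·[I⁻(aq)]^2) = 0.162 (log Q = −0.790).
Applying E = E° − (RT ln10/nF)·log Q gives +0.320 − (0.0681/2)(−0.790) = +0.35 V.

+0.35 V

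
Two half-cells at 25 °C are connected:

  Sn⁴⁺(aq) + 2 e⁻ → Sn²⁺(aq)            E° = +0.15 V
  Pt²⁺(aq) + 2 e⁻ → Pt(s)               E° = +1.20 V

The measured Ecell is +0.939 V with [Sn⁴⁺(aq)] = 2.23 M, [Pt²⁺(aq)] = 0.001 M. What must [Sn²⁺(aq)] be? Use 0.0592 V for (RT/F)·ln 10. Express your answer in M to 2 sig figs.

The Pt²⁺/Pt couple has the larger reduction potential, so it is the cathode: E°cell = +1.20 − (+0.15) = +1.05 V and n = 2.
Since E = E° − (0.0592/n)·log Q, log Q = n(E° − E)/0.0592 = 3.750.
The balanced reaction is Pt²⁺(aq) + Sn²⁺(aq) → Pt(s) + Sn⁴⁺(aq), so Q = [Sn⁴⁺(aq)] / ([Pt²⁺(aq)]·[Sn²⁺(aq)]).
Isolating [Sn²⁺(aq)] in Q = 10^{3.750} yields log [Sn²⁺(aq)] = −0.402, i.e. 0.40 M.

0.40 M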